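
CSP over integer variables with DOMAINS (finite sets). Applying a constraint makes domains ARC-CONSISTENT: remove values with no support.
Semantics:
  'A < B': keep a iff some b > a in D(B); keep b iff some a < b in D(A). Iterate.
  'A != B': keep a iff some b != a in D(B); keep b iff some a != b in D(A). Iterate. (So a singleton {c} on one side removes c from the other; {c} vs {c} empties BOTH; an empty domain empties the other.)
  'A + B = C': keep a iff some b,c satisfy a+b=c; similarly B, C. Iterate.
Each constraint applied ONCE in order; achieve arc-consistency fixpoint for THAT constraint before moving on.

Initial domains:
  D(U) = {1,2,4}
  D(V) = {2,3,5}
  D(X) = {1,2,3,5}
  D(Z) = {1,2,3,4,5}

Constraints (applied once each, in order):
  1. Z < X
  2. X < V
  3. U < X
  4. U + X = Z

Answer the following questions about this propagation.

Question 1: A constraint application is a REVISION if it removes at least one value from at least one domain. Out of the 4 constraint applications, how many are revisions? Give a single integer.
Constraint 1 (Z < X) on D(Z)={1,2,3,4,5} D(X)={1,2,3,5}: Z {1,2,3,4,5}->{1,2,3,4}; X {1,2,3,5}->{2,3,5} => REVISION
Constraint 2 (X < V) on D(X)={2,3,5} D(V)={2,3,5}: X {2,3,5}->{2,3}; V {2,3,5}->{3,5} => REVISION
Constraint 3 (U < X) on D(U)={1,2,4} D(X)={2,3}: U {1,2,4}->{1,2} => REVISION
Constraint 4 (U + X = Z) on D(U)={1,2} D(X)={2,3} D(Z)={1,2,3,4}: Z {1,2,3,4}->{3,4} => REVISION
Total revisions = 4

Answer: 4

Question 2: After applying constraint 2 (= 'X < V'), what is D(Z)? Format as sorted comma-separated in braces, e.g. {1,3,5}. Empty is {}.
Constraint 1 (Z < X) on D(Z)={1,2,3,4,5} D(X)={1,2,3,5}: Z {1,2,3,4,5}->{1,2,3,4}; X {1,2,3,5}->{2,3,5}
Constraint 2 (X < V) on D(X)={2,3,5} D(V)={2,3,5}: X {2,3,5}->{2,3}; V {2,3,5}->{3,5}
So after constraint 2: D(Z) = {1,2,3,4}

Answer: {1,2,3,4}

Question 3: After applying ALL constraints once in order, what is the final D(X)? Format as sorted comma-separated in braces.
Answer: {2,3}

Derivation:
Constraint 1 (Z < X) on D(Z)={1,2,3,4,5} D(X)={1,2,3,5}: Z {1,2,3,4,5}->{1,2,3,4}; X {1,2,3,5}->{2,3,5}
Constraint 2 (X < V) on D(X)={2,3,5} D(V)={2,3,5}: X {2,3,5}->{2,3}; V {2,3,5}->{3,5}
Constraint 3 (U < X) on D(U)={1,2,4} D(X)={2,3}: U {1,2,4}->{1,2}
Constraint 4 (U + X = Z) on D(U)={1,2} D(X)={2,3} D(Z)={1,2,3,4}: Z {1,2,3,4}->{3,4}
So after all 4 constraints: D(X) = {2,3}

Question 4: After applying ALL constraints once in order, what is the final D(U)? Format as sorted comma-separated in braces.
Constraint 1 (Z < X) on D(Z)={1,2,3,4,5} D(X)={1,2,3,5}: Z {1,2,3,4,5}->{1,2,3,4}; X {1,2,3,5}->{2,3,5}
Constraint 2 (X < V) on D(X)={2,3,5} D(V)={2,3,5}: X {2,3,5}->{2,3}; V {2,3,5}->{3,5}
Constraint 3 (U < X) on D(U)={1,2,4} D(X)={2,3}: U {1,2,4}->{1,2}
Constraint 4 (U + X = Z) on D(U)={1,2} D(X)={2,3} D(Z)={1,2,3,4}: Z {1,2,3,4}->{3,4}
So after all 4 constraints: D(U) = {1,2}

Answer: {1,2}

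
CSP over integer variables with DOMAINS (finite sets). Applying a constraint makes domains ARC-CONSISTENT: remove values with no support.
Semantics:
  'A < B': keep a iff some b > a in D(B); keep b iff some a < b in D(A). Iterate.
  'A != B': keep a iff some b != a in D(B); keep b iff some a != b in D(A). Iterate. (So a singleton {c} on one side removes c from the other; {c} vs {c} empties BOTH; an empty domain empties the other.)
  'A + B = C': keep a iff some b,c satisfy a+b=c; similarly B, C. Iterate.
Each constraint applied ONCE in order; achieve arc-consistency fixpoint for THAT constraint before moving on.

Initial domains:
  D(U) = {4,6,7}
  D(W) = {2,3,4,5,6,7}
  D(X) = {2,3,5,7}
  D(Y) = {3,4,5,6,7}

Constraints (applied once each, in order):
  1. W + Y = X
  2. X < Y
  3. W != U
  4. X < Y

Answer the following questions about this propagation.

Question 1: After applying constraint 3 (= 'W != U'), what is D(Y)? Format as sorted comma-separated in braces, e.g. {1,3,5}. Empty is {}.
Constraint 1 (W + Y = X) on D(W)={2,3,4,5,6,7} D(Y)={3,4,5,6,7} D(X)={2,3,5,7}: W {2,3,4,5,6,7}->{2,3,4}; Y {3,4,5,6,7}->{3,4,5}; X {2,3,5,7}->{5,7}
Constraint 2 (X < Y) on D(X)={5,7} D(Y)={3,4,5}: X {5,7}->{}; Y {3,4,5}->{}
Constraint 3 (W != U) on D(W)={2,3,4} D(U)={4,6,7}: no change
So after constraint 3: D(Y) = {}

Answer: {}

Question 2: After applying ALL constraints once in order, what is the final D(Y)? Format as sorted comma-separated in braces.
Answer: {}

Derivation:
Constraint 1 (W + Y = X) on D(W)={2,3,4,5,6,7} D(Y)={3,4,5,6,7} D(X)={2,3,5,7}: W {2,3,4,5,6,7}->{2,3,4}; Y {3,4,5,6,7}->{3,4,5}; X {2,3,5,7}->{5,7}
Constraint 2 (X < Y) on D(X)={5,7} D(Y)={3,4,5}: X {5,7}->{}; Y {3,4,5}->{}
Constraint 3 (W != U) on D(W)={2,3,4} D(U)={4,6,7}: no change
Constraint 4 (X < Y) on D(X)={} D(Y)={}: no change
So after all 4 constraints: D(Y) = {}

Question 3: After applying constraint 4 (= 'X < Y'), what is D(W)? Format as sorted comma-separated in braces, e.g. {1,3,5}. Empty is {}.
Answer: {2,3,4}

Derivation:
Constraint 1 (W + Y = X) on D(W)={2,3,4,5,6,7} D(Y)={3,4,5,6,7} D(X)={2,3,5,7}: W {2,3,4,5,6,7}->{2,3,4}; Y {3,4,5,6,7}->{3,4,5}; X {2,3,5,7}->{5,7}
Constraint 2 (X < Y) on D(X)={5,7} D(Y)={3,4,5}: X {5,7}->{}; Y {3,4,5}->{}
Constraint 3 (W != U) on D(W)={2,3,4} D(U)={4,6,7}: no change
Constraint 4 (X < Y) on D(X)={} D(Y)={}: no change
So after constraint 4: D(W) = {2,3,4}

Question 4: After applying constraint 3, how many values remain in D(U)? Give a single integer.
Answer: 3

Derivation:
Constraint 1 (W + Y = X) on D(W)={2,3,4,5,6,7} D(Y)={3,4,5,6,7} D(X)={2,3,5,7}: W {2,3,4,5,6,7}->{2,3,4}; Y {3,4,5,6,7}->{3,4,5}; X {2,3,5,7}->{5,7}
Constraint 2 (X < Y) on D(X)={5,7} D(Y)={3,4,5}: X {5,7}->{}; Y {3,4,5}->{}
Constraint 3 (W != U) on D(W)={2,3,4} D(U)={4,6,7}: no change
So after constraint 3: D(U)={4,6,7}, size = 3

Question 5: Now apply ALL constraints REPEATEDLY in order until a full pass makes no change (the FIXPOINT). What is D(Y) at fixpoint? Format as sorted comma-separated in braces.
Answer: {}

Derivation:
pass 0 (initial): D(Y)={3,4,5,6,7}
pass 1: W {2,3,4,5,6,7}->{2,3,4}; X {2,3,5,7}->{}; Y {3,4,5,6,7}->{}
pass 2: U {4,6,7}->{}; W {2,3,4}->{}
pass 3: no change
Fixpoint after 3 passes: D(Y) = {}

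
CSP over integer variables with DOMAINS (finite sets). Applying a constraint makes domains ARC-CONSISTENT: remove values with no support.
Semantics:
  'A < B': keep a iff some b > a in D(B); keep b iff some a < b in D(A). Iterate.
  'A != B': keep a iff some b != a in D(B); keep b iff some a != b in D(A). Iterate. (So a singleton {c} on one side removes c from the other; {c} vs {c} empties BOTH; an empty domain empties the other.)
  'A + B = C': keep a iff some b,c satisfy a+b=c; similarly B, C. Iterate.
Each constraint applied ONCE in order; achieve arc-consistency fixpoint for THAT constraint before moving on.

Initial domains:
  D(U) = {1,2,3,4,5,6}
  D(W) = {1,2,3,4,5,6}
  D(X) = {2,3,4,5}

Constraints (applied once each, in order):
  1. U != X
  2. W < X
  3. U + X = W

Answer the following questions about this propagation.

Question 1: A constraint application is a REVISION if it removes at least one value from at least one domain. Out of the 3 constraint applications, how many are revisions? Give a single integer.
Constraint 1 (U != X) on D(U)={1,2,3,4,5,6} D(X)={2,3,4,5}: no change => not a revision
Constraint 2 (W < X) on D(W)={1,2,3,4,5,6} D(X)={2,3,4,5}: W {1,2,3,4,5,6}->{1,2,3,4} => REVISION
Constraint 3 (U + X = W) on D(U)={1,2,3,4,5,6} D(X)={2,3,4,5} D(W)={1,2,3,4}: U {1,2,3,4,5,6}->{1,2}; X {2,3,4,5}->{2,3}; W {1,2,3,4}->{3,4} => REVISION
Total revisions = 2

Answer: 2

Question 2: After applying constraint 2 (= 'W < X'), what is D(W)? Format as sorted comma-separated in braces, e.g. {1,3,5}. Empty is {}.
Constraint 1 (U != X) on D(U)={1,2,3,4,5,6} D(X)={2,3,4,5}: no change
Constraint 2 (W < X) on D(W)={1,2,3,4,5,6} D(X)={2,3,4,5}: W {1,2,3,4,5,6}->{1,2,3,4}
So after constraint 2: D(W) = {1,2,3,4}

Answer: {1,2,3,4}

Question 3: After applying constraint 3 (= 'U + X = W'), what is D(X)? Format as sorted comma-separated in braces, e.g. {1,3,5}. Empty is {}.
Constraint 1 (U != X) on D(U)={1,2,3,4,5,6} D(X)={2,3,4,5}: no change
Constraint 2 (W < X) on D(W)={1,2,3,4,5,6} D(X)={2,3,4,5}: W {1,2,3,4,5,6}->{1,2,3,4}
Constraint 3 (U + X = W) on D(U)={1,2,3,4,5,6} D(X)={2,3,4,5} D(W)={1,2,3,4}: U {1,2,3,4,5,6}->{1,2}; X {2,3,4,5}->{2,3}; W {1,2,3,4}->{3,4}
So after constraint 3: D(X) = {2,3}

Answer: {2,3}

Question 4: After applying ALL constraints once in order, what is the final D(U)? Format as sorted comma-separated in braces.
Constraint 1 (U != X) on D(U)={1,2,3,4,5,6} D(X)={2,3,4,5}: no change
Constraint 2 (W < X) on D(W)={1,2,3,4,5,6} D(X)={2,3,4,5}: W {1,2,3,4,5,6}->{1,2,3,4}
Constraint 3 (U + X = W) on D(U)={1,2,3,4,5,6} D(X)={2,3,4,5} D(W)={1,2,3,4}: U {1,2,3,4,5,6}->{1,2}; X {2,3,4,5}->{2,3}; W {1,2,3,4}->{3,4}
So after all 3 constraints: D(U) = {1,2}

Answer: {1,2}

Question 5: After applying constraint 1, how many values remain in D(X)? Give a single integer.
Answer: 4

Derivation:
Constraint 1 (U != X) on D(U)={1,2,3,4,5,6} D(X)={2,3,4,5}: no change
So after constraint 1: D(X)={2,3,4,5}, size = 4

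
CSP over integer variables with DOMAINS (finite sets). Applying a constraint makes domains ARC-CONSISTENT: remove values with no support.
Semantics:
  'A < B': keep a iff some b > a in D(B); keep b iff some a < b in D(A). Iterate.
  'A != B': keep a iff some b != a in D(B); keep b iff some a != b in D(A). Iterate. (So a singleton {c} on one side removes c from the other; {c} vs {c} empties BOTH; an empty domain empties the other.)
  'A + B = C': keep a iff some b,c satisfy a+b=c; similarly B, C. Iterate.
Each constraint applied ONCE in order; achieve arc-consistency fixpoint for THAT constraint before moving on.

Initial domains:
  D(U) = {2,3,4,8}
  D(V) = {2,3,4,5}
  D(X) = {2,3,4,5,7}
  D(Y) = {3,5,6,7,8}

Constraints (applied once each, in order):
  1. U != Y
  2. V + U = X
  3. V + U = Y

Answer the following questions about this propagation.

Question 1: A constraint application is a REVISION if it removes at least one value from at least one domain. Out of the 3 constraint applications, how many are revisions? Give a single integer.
Constraint 1 (U != Y) on D(U)={2,3,4,8} D(Y)={3,5,6,7,8}: no change => not a revision
Constraint 2 (V + U = X) on D(V)={2,3,4,5} D(U)={2,3,4,8} D(X)={2,3,4,5,7}: U {2,3,4,8}->{2,3,4}; X {2,3,4,5,7}->{4,5,7} => REVISION
Constraint 3 (V + U = Y) on D(V)={2,3,4,5} D(U)={2,3,4} D(Y)={3,5,6,7,8}: Y {3,5,6,7,8}->{5,6,7,8} => REVISION
Total revisions = 2

Answer: 2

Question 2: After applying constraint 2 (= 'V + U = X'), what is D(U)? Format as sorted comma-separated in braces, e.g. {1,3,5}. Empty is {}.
Answer: {2,3,4}

Derivation:
Constraint 1 (U != Y) on D(U)={2,3,4,8} D(Y)={3,5,6,7,8}: no change
Constraint 2 (V + U = X) on D(V)={2,3,4,5} D(U)={2,3,4,8} D(X)={2,3,4,5,7}: U {2,3,4,8}->{2,3,4}; X {2,3,4,5,7}->{4,5,7}
So after constraint 2: D(U) = {2,3,4}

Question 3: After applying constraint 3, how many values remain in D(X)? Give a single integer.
Constraint 1 (U != Y) on D(U)={2,3,4,8} D(Y)={3,5,6,7,8}: no change
Constraint 2 (V + U = X) on D(V)={2,3,4,5} D(U)={2,3,4,8} D(X)={2,3,4,5,7}: U {2,3,4,8}->{2,3,4}; X {2,3,4,5,7}->{4,5,7}
Constraint 3 (V + U = Y) on D(V)={2,3,4,5} D(U)={2,3,4} D(Y)={3,5,6,7,8}: Y {3,5,6,7,8}->{5,6,7,8}
So after constraint 3: D(X)={4,5,7}, size = 3

Answer: 3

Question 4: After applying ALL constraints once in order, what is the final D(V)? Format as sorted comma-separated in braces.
Constraint 1 (U != Y) on D(U)={2,3,4,8} D(Y)={3,5,6,7,8}: no change
Constraint 2 (V + U = X) on D(V)={2,3,4,5} D(U)={2,3,4,8} D(X)={2,3,4,5,7}: U {2,3,4,8}->{2,3,4}; X {2,3,4,5,7}->{4,5,7}
Constraint 3 (V + U = Y) on D(V)={2,3,4,5} D(U)={2,3,4} D(Y)={3,5,6,7,8}: Y {3,5,6,7,8}->{5,6,7,8}
So after all 3 constraints: D(V) = {2,3,4,5}

Answer: {2,3,4,5}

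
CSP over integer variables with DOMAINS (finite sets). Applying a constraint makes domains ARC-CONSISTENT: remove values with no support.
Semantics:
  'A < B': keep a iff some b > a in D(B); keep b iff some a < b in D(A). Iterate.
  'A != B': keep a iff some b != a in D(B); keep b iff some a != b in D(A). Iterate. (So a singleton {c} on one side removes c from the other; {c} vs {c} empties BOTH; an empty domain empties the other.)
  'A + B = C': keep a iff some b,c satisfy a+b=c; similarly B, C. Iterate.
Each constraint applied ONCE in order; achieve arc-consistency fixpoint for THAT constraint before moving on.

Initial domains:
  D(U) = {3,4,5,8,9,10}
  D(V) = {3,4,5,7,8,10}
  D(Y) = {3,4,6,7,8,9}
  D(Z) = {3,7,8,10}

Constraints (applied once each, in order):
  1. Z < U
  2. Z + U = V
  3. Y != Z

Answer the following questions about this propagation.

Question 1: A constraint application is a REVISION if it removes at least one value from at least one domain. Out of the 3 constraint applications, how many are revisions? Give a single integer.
Answer: 3

Derivation:
Constraint 1 (Z < U) on D(Z)={3,7,8,10} D(U)={3,4,5,8,9,10}: Z {3,7,8,10}->{3,7,8}; U {3,4,5,8,9,10}->{4,5,8,9,10} => REVISION
Constraint 2 (Z + U = V) on D(Z)={3,7,8} D(U)={4,5,8,9,10} D(V)={3,4,5,7,8,10}: Z {3,7,8}->{3}; U {4,5,8,9,10}->{4,5}; V {3,4,5,7,8,10}->{7,8} => REVISION
Constraint 3 (Y != Z) on D(Y)={3,4,6,7,8,9} D(Z)={3}: Y {3,4,6,7,8,9}->{4,6,7,8,9} => REVISION
Total revisions = 3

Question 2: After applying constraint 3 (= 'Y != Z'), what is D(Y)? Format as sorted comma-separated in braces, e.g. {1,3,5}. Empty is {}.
Constraint 1 (Z < U) on D(Z)={3,7,8,10} D(U)={3,4,5,8,9,10}: Z {3,7,8,10}->{3,7,8}; U {3,4,5,8,9,10}->{4,5,8,9,10}
Constraint 2 (Z + U = V) on D(Z)={3,7,8} D(U)={4,5,8,9,10} D(V)={3,4,5,7,8,10}: Z {3,7,8}->{3}; U {4,5,8,9,10}->{4,5}; V {3,4,5,7,8,10}->{7,8}
Constraint 3 (Y != Z) on D(Y)={3,4,6,7,8,9} D(Z)={3}: Y {3,4,6,7,8,9}->{4,6,7,8,9}
So after constraint 3: D(Y) = {4,6,7,8,9}

Answer: {4,6,7,8,9}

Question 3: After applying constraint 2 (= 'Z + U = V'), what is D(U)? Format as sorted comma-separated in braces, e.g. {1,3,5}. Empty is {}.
Constraint 1 (Z < U) on D(Z)={3,7,8,10} D(U)={3,4,5,8,9,10}: Z {3,7,8,10}->{3,7,8}; U {3,4,5,8,9,10}->{4,5,8,9,10}
Constraint 2 (Z + U = V) on D(Z)={3,7,8} D(U)={4,5,8,9,10} D(V)={3,4,5,7,8,10}: Z {3,7,8}->{3}; U {4,5,8,9,10}->{4,5}; V {3,4,5,7,8,10}->{7,8}
So after constraint 2: D(U) = {4,5}

Answer: {4,5}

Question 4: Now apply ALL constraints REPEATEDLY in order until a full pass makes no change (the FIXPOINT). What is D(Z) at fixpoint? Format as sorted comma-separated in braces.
pass 0 (initial): D(Z)={3,7,8,10}
pass 1: U {3,4,5,8,9,10}->{4,5}; V {3,4,5,7,8,10}->{7,8}; Y {3,4,6,7,8,9}->{4,6,7,8,9}; Z {3,7,8,10}->{3}
pass 2: no change
Fixpoint after 2 passes: D(Z) = {3}

Answer: {3}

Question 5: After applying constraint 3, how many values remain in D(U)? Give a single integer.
Constraint 1 (Z < U) on D(Z)={3,7,8,10} D(U)={3,4,5,8,9,10}: Z {3,7,8,10}->{3,7,8}; U {3,4,5,8,9,10}->{4,5,8,9,10}
Constraint 2 (Z + U = V) on D(Z)={3,7,8} D(U)={4,5,8,9,10} D(V)={3,4,5,7,8,10}: Z {3,7,8}->{3}; U {4,5,8,9,10}->{4,5}; V {3,4,5,7,8,10}->{7,8}
Constraint 3 (Y != Z) on D(Y)={3,4,6,7,8,9} D(Z)={3}: Y {3,4,6,7,8,9}->{4,6,7,8,9}
So after constraint 3: D(U)={4,5}, size = 2

Answer: 2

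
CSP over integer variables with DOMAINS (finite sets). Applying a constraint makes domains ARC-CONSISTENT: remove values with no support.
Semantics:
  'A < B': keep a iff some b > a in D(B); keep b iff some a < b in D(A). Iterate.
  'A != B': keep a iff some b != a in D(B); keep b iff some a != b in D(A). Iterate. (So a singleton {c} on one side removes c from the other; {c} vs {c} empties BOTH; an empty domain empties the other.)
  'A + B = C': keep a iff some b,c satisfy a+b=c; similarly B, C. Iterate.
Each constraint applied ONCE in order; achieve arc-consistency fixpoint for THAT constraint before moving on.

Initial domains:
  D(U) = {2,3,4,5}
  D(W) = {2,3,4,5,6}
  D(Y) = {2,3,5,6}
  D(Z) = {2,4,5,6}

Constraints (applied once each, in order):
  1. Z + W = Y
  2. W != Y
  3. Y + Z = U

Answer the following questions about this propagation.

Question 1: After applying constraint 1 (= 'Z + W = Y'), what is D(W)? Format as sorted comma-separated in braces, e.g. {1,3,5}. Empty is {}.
Answer: {2,3,4}

Derivation:
Constraint 1 (Z + W = Y) on D(Z)={2,4,5,6} D(W)={2,3,4,5,6} D(Y)={2,3,5,6}: Z {2,4,5,6}->{2,4}; W {2,3,4,5,6}->{2,3,4}; Y {2,3,5,6}->{5,6}
So after constraint 1: D(W) = {2,3,4}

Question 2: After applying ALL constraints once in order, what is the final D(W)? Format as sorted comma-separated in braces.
Answer: {2,3,4}

Derivation:
Constraint 1 (Z + W = Y) on D(Z)={2,4,5,6} D(W)={2,3,4,5,6} D(Y)={2,3,5,6}: Z {2,4,5,6}->{2,4}; W {2,3,4,5,6}->{2,3,4}; Y {2,3,5,6}->{5,6}
Constraint 2 (W != Y) on D(W)={2,3,4} D(Y)={5,6}: no change
Constraint 3 (Y + Z = U) on D(Y)={5,6} D(Z)={2,4} D(U)={2,3,4,5}: Y {5,6}->{}; Z {2,4}->{}; U {2,3,4,5}->{}
So after all 3 constraints: D(W) = {2,3,4}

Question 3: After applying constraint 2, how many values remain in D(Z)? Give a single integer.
Answer: 2

Derivation:
Constraint 1 (Z + W = Y) on D(Z)={2,4,5,6} D(W)={2,3,4,5,6} D(Y)={2,3,5,6}: Z {2,4,5,6}->{2,4}; W {2,3,4,5,6}->{2,3,4}; Y {2,3,5,6}->{5,6}
Constraint 2 (W != Y) on D(W)={2,3,4} D(Y)={5,6}: no change
So after constraint 2: D(Z)={2,4}, size = 2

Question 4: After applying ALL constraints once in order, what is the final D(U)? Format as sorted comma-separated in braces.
Answer: {}

Derivation:
Constraint 1 (Z + W = Y) on D(Z)={2,4,5,6} D(W)={2,3,4,5,6} D(Y)={2,3,5,6}: Z {2,4,5,6}->{2,4}; W {2,3,4,5,6}->{2,3,4}; Y {2,3,5,6}->{5,6}
Constraint 2 (W != Y) on D(W)={2,3,4} D(Y)={5,6}: no change
Constraint 3 (Y + Z = U) on D(Y)={5,6} D(Z)={2,4} D(U)={2,3,4,5}: Y {5,6}->{}; Z {2,4}->{}; U {2,3,4,5}->{}
So after all 3 constraints: D(U) = {}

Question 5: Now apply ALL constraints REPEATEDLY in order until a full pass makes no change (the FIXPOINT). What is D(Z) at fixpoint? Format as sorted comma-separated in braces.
Answer: {}

Derivation:
pass 0 (initial): D(Z)={2,4,5,6}
pass 1: U {2,3,4,5}->{}; W {2,3,4,5,6}->{2,3,4}; Y {2,3,5,6}->{}; Z {2,4,5,6}->{}
pass 2: W {2,3,4}->{}
pass 3: no change
Fixpoint after 3 passes: D(Z) = {}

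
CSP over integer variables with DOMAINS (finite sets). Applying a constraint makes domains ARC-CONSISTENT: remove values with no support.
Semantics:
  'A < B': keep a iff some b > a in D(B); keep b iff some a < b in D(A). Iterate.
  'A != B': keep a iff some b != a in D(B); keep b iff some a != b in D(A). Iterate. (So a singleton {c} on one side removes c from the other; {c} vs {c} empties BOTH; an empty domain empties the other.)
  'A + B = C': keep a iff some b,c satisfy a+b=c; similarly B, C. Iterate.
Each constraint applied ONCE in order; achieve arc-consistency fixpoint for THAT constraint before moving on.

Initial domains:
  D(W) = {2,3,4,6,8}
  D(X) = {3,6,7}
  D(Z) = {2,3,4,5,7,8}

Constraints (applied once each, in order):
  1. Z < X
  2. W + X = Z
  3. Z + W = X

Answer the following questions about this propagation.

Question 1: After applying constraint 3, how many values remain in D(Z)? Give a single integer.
Constraint 1 (Z < X) on D(Z)={2,3,4,5,7,8} D(X)={3,6,7}: Z {2,3,4,5,7,8}->{2,3,4,5}
Constraint 2 (W + X = Z) on D(W)={2,3,4,6,8} D(X)={3,6,7} D(Z)={2,3,4,5}: W {2,3,4,6,8}->{2}; X {3,6,7}->{3}; Z {2,3,4,5}->{5}
Constraint 3 (Z + W = X) on D(Z)={5} D(W)={2} D(X)={3}: Z {5}->{}; W {2}->{}; X {3}->{}
So after constraint 3: D(Z)={}, size = 0

Answer: 0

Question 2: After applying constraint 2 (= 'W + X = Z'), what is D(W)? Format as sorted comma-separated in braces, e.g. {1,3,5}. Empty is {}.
Answer: {2}

Derivation:
Constraint 1 (Z < X) on D(Z)={2,3,4,5,7,8} D(X)={3,6,7}: Z {2,3,4,5,7,8}->{2,3,4,5}
Constraint 2 (W + X = Z) on D(W)={2,3,4,6,8} D(X)={3,6,7} D(Z)={2,3,4,5}: W {2,3,4,6,8}->{2}; X {3,6,7}->{3}; Z {2,3,4,5}->{5}
So after constraint 2: D(W) = {2}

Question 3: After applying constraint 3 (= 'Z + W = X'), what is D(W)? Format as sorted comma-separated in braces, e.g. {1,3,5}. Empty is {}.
Constraint 1 (Z < X) on D(Z)={2,3,4,5,7,8} D(X)={3,6,7}: Z {2,3,4,5,7,8}->{2,3,4,5}
Constraint 2 (W + X = Z) on D(W)={2,3,4,6,8} D(X)={3,6,7} D(Z)={2,3,4,5}: W {2,3,4,6,8}->{2}; X {3,6,7}->{3}; Z {2,3,4,5}->{5}
Constraint 3 (Z + W = X) on D(Z)={5} D(W)={2} D(X)={3}: Z {5}->{}; W {2}->{}; X {3}->{}
So after constraint 3: D(W) = {}

Answer: {}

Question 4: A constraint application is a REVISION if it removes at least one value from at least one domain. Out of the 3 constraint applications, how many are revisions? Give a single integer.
Answer: 3

Derivation:
Constraint 1 (Z < X) on D(Z)={2,3,4,5,7,8} D(X)={3,6,7}: Z {2,3,4,5,7,8}->{2,3,4,5} => REVISION
Constraint 2 (W + X = Z) on D(W)={2,3,4,6,8} D(X)={3,6,7} D(Z)={2,3,4,5}: W {2,3,4,6,8}->{2}; X {3,6,7}->{3}; Z {2,3,4,5}->{5} => REVISION
Constraint 3 (Z + W = X) on D(Z)={5} D(W)={2} D(X)={3}: Z {5}->{}; W {2}->{}; X {3}->{} => REVISION
Total revisions = 3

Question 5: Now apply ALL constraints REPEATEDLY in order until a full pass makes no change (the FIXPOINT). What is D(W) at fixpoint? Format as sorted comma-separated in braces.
pass 0 (initial): D(W)={2,3,4,6,8}
pass 1: W {2,3,4,6,8}->{}; X {3,6,7}->{}; Z {2,3,4,5,7,8}->{}
pass 2: no change
Fixpoint after 2 passes: D(W) = {}

Answer: {}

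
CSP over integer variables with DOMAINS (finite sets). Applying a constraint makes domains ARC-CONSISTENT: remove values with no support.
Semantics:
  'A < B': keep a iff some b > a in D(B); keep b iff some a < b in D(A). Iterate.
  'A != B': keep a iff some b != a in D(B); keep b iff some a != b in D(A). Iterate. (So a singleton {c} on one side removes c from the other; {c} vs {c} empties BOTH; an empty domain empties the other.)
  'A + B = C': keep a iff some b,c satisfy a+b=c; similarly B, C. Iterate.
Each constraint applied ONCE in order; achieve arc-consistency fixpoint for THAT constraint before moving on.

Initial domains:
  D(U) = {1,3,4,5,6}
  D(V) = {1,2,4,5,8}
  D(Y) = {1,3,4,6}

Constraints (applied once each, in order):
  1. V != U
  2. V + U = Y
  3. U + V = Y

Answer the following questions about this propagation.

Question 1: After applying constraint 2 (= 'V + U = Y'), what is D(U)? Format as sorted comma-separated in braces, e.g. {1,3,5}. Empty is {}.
Answer: {1,3,4,5}

Derivation:
Constraint 1 (V != U) on D(V)={1,2,4,5,8} D(U)={1,3,4,5,6}: no change
Constraint 2 (V + U = Y) on D(V)={1,2,4,5,8} D(U)={1,3,4,5,6} D(Y)={1,3,4,6}: V {1,2,4,5,8}->{1,2,5}; U {1,3,4,5,6}->{1,3,4,5}; Y {1,3,4,6}->{3,4,6}
So after constraint 2: D(U) = {1,3,4,5}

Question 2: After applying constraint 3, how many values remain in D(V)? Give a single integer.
Answer: 3

Derivation:
Constraint 1 (V != U) on D(V)={1,2,4,5,8} D(U)={1,3,4,5,6}: no change
Constraint 2 (V + U = Y) on D(V)={1,2,4,5,8} D(U)={1,3,4,5,6} D(Y)={1,3,4,6}: V {1,2,4,5,8}->{1,2,5}; U {1,3,4,5,6}->{1,3,4,5}; Y {1,3,4,6}->{3,4,6}
Constraint 3 (U + V = Y) on D(U)={1,3,4,5} D(V)={1,2,5} D(Y)={3,4,6}: no change
So after constraint 3: D(V)={1,2,5}, size = 3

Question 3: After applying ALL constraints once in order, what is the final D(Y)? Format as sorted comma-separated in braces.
Constraint 1 (V != U) on D(V)={1,2,4,5,8} D(U)={1,3,4,5,6}: no change
Constraint 2 (V + U = Y) on D(V)={1,2,4,5,8} D(U)={1,3,4,5,6} D(Y)={1,3,4,6}: V {1,2,4,5,8}->{1,2,5}; U {1,3,4,5,6}->{1,3,4,5}; Y {1,3,4,6}->{3,4,6}
Constraint 3 (U + V = Y) on D(U)={1,3,4,5} D(V)={1,2,5} D(Y)={3,4,6}: no change
So after all 3 constraints: D(Y) = {3,4,6}

Answer: {3,4,6}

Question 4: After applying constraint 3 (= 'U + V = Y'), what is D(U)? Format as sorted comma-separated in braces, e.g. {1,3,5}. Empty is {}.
Answer: {1,3,4,5}

Derivation:
Constraint 1 (V != U) on D(V)={1,2,4,5,8} D(U)={1,3,4,5,6}: no change
Constraint 2 (V + U = Y) on D(V)={1,2,4,5,8} D(U)={1,3,4,5,6} D(Y)={1,3,4,6}: V {1,2,4,5,8}->{1,2,5}; U {1,3,4,5,6}->{1,3,4,5}; Y {1,3,4,6}->{3,4,6}
Constraint 3 (U + V = Y) on D(U)={1,3,4,5} D(V)={1,2,5} D(Y)={3,4,6}: no change
So after constraint 3: D(U) = {1,3,4,5}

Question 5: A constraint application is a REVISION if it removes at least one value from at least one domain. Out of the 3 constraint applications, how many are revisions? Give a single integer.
Constraint 1 (V != U) on D(V)={1,2,4,5,8} D(U)={1,3,4,5,6}: no change => not a revision
Constraint 2 (V + U = Y) on D(V)={1,2,4,5,8} D(U)={1,3,4,5,6} D(Y)={1,3,4,6}: V {1,2,4,5,8}->{1,2,5}; U {1,3,4,5,6}->{1,3,4,5}; Y {1,3,4,6}->{3,4,6} => REVISION
Constraint 3 (U + V = Y) on D(U)={1,3,4,5} D(V)={1,2,5} D(Y)={3,4,6}: no change => not a revision
Total revisions = 1

Answer: 1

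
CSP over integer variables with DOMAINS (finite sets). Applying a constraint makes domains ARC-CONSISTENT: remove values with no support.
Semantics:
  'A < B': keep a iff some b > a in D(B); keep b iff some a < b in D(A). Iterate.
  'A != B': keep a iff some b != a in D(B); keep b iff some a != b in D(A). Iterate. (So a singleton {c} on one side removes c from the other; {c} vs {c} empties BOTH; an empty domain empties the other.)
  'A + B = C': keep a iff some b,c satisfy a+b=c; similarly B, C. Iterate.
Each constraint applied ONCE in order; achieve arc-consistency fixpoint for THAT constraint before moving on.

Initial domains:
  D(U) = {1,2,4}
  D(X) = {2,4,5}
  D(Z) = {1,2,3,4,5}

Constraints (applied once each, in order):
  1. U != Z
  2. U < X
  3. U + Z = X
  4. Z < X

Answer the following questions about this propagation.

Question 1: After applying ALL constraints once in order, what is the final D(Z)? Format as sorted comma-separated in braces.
Answer: {1,2,3,4}

Derivation:
Constraint 1 (U != Z) on D(U)={1,2,4} D(Z)={1,2,3,4,5}: no change
Constraint 2 (U < X) on D(U)={1,2,4} D(X)={2,4,5}: no change
Constraint 3 (U + Z = X) on D(U)={1,2,4} D(Z)={1,2,3,4,5} D(X)={2,4,5}: Z {1,2,3,4,5}->{1,2,3,4}
Constraint 4 (Z < X) on D(Z)={1,2,3,4} D(X)={2,4,5}: no change
So after all 4 constraints: D(Z) = {1,2,3,4}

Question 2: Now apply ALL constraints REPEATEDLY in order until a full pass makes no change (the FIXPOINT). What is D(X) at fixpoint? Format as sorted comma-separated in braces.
Answer: {2,4,5}

Derivation:
pass 0 (initial): D(X)={2,4,5}
pass 1: Z {1,2,3,4,5}->{1,2,3,4}
pass 2: no change
Fixpoint after 2 passes: D(X) = {2,4,5}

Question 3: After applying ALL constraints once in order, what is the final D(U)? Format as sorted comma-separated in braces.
Answer: {1,2,4}

Derivation:
Constraint 1 (U != Z) on D(U)={1,2,4} D(Z)={1,2,3,4,5}: no change
Constraint 2 (U < X) on D(U)={1,2,4} D(X)={2,4,5}: no change
Constraint 3 (U + Z = X) on D(U)={1,2,4} D(Z)={1,2,3,4,5} D(X)={2,4,5}: Z {1,2,3,4,5}->{1,2,3,4}
Constraint 4 (Z < X) on D(Z)={1,2,3,4} D(X)={2,4,5}: no change
So after all 4 constraints: D(U) = {1,2,4}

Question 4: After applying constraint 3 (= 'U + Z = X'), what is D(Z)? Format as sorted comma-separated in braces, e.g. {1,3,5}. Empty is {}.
Answer: {1,2,3,4}

Derivation:
Constraint 1 (U != Z) on D(U)={1,2,4} D(Z)={1,2,3,4,5}: no change
Constraint 2 (U < X) on D(U)={1,2,4} D(X)={2,4,5}: no change
Constraint 3 (U + Z = X) on D(U)={1,2,4} D(Z)={1,2,3,4,5} D(X)={2,4,5}: Z {1,2,3,4,5}->{1,2,3,4}
So after constraint 3: D(Z) = {1,2,3,4}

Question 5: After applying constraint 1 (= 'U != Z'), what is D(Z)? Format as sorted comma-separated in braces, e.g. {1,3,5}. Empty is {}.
Answer: {1,2,3,4,5}

Derivation:
Constraint 1 (U != Z) on D(U)={1,2,4} D(Z)={1,2,3,4,5}: no change
So after constraint 1: D(Z) = {1,2,3,4,5}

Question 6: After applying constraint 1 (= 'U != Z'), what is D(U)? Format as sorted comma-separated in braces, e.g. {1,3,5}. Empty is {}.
Constraint 1 (U != Z) on D(U)={1,2,4} D(Z)={1,2,3,4,5}: no change
So after constraint 1: D(U) = {1,2,4}

Answer: {1,2,4}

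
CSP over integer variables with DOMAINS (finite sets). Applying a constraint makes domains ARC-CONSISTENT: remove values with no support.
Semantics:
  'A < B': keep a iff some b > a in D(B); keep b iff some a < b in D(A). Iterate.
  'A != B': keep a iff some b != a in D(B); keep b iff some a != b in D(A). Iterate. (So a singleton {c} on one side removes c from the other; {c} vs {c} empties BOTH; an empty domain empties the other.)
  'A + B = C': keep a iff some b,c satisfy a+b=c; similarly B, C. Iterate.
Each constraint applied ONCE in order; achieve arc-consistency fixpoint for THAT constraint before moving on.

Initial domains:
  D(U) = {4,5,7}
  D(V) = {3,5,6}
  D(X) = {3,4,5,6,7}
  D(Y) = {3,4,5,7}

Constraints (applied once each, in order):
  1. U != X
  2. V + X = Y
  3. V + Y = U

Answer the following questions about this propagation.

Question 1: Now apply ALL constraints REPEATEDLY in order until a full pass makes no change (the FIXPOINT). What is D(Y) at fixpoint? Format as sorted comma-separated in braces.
Answer: {}

Derivation:
pass 0 (initial): D(Y)={3,4,5,7}
pass 1: U {4,5,7}->{}; V {3,5,6}->{}; X {3,4,5,6,7}->{4}; Y {3,4,5,7}->{}
pass 2: X {4}->{}
pass 3: no change
Fixpoint after 3 passes: D(Y) = {}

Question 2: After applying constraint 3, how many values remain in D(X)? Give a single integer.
Constraint 1 (U != X) on D(U)={4,5,7} D(X)={3,4,5,6,7}: no change
Constraint 2 (V + X = Y) on D(V)={3,5,6} D(X)={3,4,5,6,7} D(Y)={3,4,5,7}: V {3,5,6}->{3}; X {3,4,5,6,7}->{4}; Y {3,4,5,7}->{7}
Constraint 3 (V + Y = U) on D(V)={3} D(Y)={7} D(U)={4,5,7}: V {3}->{}; Y {7}->{}; U {4,5,7}->{}
So after constraint 3: D(X)={4}, size = 1

Answer: 1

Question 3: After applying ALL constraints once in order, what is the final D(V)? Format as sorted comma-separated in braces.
Constraint 1 (U != X) on D(U)={4,5,7} D(X)={3,4,5,6,7}: no change
Constraint 2 (V + X = Y) on D(V)={3,5,6} D(X)={3,4,5,6,7} D(Y)={3,4,5,7}: V {3,5,6}->{3}; X {3,4,5,6,7}->{4}; Y {3,4,5,7}->{7}
Constraint 3 (V + Y = U) on D(V)={3} D(Y)={7} D(U)={4,5,7}: V {3}->{}; Y {7}->{}; U {4,5,7}->{}
So after all 3 constraints: D(V) = {}

Answer: {}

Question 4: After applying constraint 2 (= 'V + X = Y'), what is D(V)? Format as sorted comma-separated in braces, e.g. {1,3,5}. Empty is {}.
Answer: {3}

Derivation:
Constraint 1 (U != X) on D(U)={4,5,7} D(X)={3,4,5,6,7}: no change
Constraint 2 (V + X = Y) on D(V)={3,5,6} D(X)={3,4,5,6,7} D(Y)={3,4,5,7}: V {3,5,6}->{3}; X {3,4,5,6,7}->{4}; Y {3,4,5,7}->{7}
So after constraint 2: D(V) = {3}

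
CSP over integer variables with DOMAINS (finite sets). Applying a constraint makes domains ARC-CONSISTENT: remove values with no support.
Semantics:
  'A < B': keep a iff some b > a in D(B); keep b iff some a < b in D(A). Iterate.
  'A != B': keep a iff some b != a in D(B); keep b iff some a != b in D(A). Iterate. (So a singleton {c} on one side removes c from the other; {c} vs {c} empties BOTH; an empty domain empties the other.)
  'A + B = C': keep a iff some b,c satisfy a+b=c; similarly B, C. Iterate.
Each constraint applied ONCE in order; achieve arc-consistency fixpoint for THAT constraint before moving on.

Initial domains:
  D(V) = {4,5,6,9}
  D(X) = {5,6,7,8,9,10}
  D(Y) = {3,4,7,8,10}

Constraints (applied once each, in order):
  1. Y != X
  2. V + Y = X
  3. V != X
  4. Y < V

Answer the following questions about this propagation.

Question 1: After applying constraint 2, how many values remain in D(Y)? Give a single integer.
Answer: 2

Derivation:
Constraint 1 (Y != X) on D(Y)={3,4,7,8,10} D(X)={5,6,7,8,9,10}: no change
Constraint 2 (V + Y = X) on D(V)={4,5,6,9} D(Y)={3,4,7,8,10} D(X)={5,6,7,8,9,10}: V {4,5,6,9}->{4,5,6}; Y {3,4,7,8,10}->{3,4}; X {5,6,7,8,9,10}->{7,8,9,10}
So after constraint 2: D(Y)={3,4}, size = 2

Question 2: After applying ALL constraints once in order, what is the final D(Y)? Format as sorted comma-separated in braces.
Answer: {3,4}

Derivation:
Constraint 1 (Y != X) on D(Y)={3,4,7,8,10} D(X)={5,6,7,8,9,10}: no change
Constraint 2 (V + Y = X) on D(V)={4,5,6,9} D(Y)={3,4,7,8,10} D(X)={5,6,7,8,9,10}: V {4,5,6,9}->{4,5,6}; Y {3,4,7,8,10}->{3,4}; X {5,6,7,8,9,10}->{7,8,9,10}
Constraint 3 (V != X) on D(V)={4,5,6} D(X)={7,8,9,10}: no change
Constraint 4 (Y < V) on D(Y)={3,4} D(V)={4,5,6}: no change
So after all 4 constraints: D(Y) = {3,4}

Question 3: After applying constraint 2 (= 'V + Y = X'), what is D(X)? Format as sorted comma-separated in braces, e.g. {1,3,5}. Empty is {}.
Constraint 1 (Y != X) on D(Y)={3,4,7,8,10} D(X)={5,6,7,8,9,10}: no change
Constraint 2 (V + Y = X) on D(V)={4,5,6,9} D(Y)={3,4,7,8,10} D(X)={5,6,7,8,9,10}: V {4,5,6,9}->{4,5,6}; Y {3,4,7,8,10}->{3,4}; X {5,6,7,8,9,10}->{7,8,9,10}
So after constraint 2: D(X) = {7,8,9,10}

Answer: {7,8,9,10}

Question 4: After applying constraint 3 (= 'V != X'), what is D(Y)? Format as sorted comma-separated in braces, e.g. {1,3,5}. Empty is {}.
Constraint 1 (Y != X) on D(Y)={3,4,7,8,10} D(X)={5,6,7,8,9,10}: no change
Constraint 2 (V + Y = X) on D(V)={4,5,6,9} D(Y)={3,4,7,8,10} D(X)={5,6,7,8,9,10}: V {4,5,6,9}->{4,5,6}; Y {3,4,7,8,10}->{3,4}; X {5,6,7,8,9,10}->{7,8,9,10}
Constraint 3 (V != X) on D(V)={4,5,6} D(X)={7,8,9,10}: no change
So after constraint 3: D(Y) = {3,4}

Answer: {3,4}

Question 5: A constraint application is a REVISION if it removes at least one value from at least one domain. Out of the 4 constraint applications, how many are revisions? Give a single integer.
Answer: 1

Derivation:
Constraint 1 (Y != X) on D(Y)={3,4,7,8,10} D(X)={5,6,7,8,9,10}: no change => not a revision
Constraint 2 (V + Y = X) on D(V)={4,5,6,9} D(Y)={3,4,7,8,10} D(X)={5,6,7,8,9,10}: V {4,5,6,9}->{4,5,6}; Y {3,4,7,8,10}->{3,4}; X {5,6,7,8,9,10}->{7,8,9,10} => REVISION
Constraint 3 (V != X) on D(V)={4,5,6} D(X)={7,8,9,10}: no change => not a revision
Constraint 4 (Y < V) on D(Y)={3,4} D(V)={4,5,6}: no change => not a revision
Total revisions = 1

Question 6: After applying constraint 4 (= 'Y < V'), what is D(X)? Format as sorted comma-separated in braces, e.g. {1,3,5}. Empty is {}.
Constraint 1 (Y != X) on D(Y)={3,4,7,8,10} D(X)={5,6,7,8,9,10}: no change
Constraint 2 (V + Y = X) on D(V)={4,5,6,9} D(Y)={3,4,7,8,10} D(X)={5,6,7,8,9,10}: V {4,5,6,9}->{4,5,6}; Y {3,4,7,8,10}->{3,4}; X {5,6,7,8,9,10}->{7,8,9,10}
Constraint 3 (V != X) on D(V)={4,5,6} D(X)={7,8,9,10}: no change
Constraint 4 (Y < V) on D(Y)={3,4} D(V)={4,5,6}: no change
So after constraint 4: D(X) = {7,8,9,10}

Answer: {7,8,9,10}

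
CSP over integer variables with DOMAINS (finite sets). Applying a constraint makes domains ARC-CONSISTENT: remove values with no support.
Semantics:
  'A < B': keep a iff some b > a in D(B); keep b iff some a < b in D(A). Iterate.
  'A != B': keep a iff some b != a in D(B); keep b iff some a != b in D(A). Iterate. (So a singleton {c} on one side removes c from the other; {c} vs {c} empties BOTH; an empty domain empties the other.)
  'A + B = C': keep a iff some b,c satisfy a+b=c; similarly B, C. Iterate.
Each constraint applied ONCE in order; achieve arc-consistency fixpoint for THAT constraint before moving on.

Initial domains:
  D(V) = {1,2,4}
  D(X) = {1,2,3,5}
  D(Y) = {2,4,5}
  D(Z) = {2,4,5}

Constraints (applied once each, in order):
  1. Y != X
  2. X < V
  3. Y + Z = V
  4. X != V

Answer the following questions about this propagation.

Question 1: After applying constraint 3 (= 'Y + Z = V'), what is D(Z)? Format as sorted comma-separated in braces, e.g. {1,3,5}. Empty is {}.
Constraint 1 (Y != X) on D(Y)={2,4,5} D(X)={1,2,3,5}: no change
Constraint 2 (X < V) on D(X)={1,2,3,5} D(V)={1,2,4}: X {1,2,3,5}->{1,2,3}; V {1,2,4}->{2,4}
Constraint 3 (Y + Z = V) on D(Y)={2,4,5} D(Z)={2,4,5} D(V)={2,4}: Y {2,4,5}->{2}; Z {2,4,5}->{2}; V {2,4}->{4}
So after constraint 3: D(Z) = {2}

Answer: {2}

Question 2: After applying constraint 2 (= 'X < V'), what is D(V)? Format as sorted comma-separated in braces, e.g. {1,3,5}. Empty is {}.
Answer: {2,4}

Derivation:
Constraint 1 (Y != X) on D(Y)={2,4,5} D(X)={1,2,3,5}: no change
Constraint 2 (X < V) on D(X)={1,2,3,5} D(V)={1,2,4}: X {1,2,3,5}->{1,2,3}; V {1,2,4}->{2,4}
So after constraint 2: D(V) = {2,4}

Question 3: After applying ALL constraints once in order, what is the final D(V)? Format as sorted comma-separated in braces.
Constraint 1 (Y != X) on D(Y)={2,4,5} D(X)={1,2,3,5}: no change
Constraint 2 (X < V) on D(X)={1,2,3,5} D(V)={1,2,4}: X {1,2,3,5}->{1,2,3}; V {1,2,4}->{2,4}
Constraint 3 (Y + Z = V) on D(Y)={2,4,5} D(Z)={2,4,5} D(V)={2,4}: Y {2,4,5}->{2}; Z {2,4,5}->{2}; V {2,4}->{4}
Constraint 4 (X != V) on D(X)={1,2,3} D(V)={4}: no change
So after all 4 constraints: D(V) = {4}

Answer: {4}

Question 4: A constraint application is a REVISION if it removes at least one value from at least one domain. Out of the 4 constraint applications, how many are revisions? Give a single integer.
Answer: 2

Derivation:
Constraint 1 (Y != X) on D(Y)={2,4,5} D(X)={1,2,3,5}: no change => not a revision
Constraint 2 (X < V) on D(X)={1,2,3,5} D(V)={1,2,4}: X {1,2,3,5}->{1,2,3}; V {1,2,4}->{2,4} => REVISION
Constraint 3 (Y + Z = V) on D(Y)={2,4,5} D(Z)={2,4,5} D(V)={2,4}: Y {2,4,5}->{2}; Z {2,4,5}->{2}; V {2,4}->{4} => REVISION
Constraint 4 (X != V) on D(X)={1,2,3} D(V)={4}: no change => not a revision
Total revisions = 2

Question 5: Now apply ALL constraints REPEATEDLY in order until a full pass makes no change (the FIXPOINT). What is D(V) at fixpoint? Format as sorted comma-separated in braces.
Answer: {4}

Derivation:
pass 0 (initial): D(V)={1,2,4}
pass 1: V {1,2,4}->{4}; X {1,2,3,5}->{1,2,3}; Y {2,4,5}->{2}; Z {2,4,5}->{2}
pass 2: X {1,2,3}->{1,3}
pass 3: no change
Fixpoint after 3 passes: D(V) = {4}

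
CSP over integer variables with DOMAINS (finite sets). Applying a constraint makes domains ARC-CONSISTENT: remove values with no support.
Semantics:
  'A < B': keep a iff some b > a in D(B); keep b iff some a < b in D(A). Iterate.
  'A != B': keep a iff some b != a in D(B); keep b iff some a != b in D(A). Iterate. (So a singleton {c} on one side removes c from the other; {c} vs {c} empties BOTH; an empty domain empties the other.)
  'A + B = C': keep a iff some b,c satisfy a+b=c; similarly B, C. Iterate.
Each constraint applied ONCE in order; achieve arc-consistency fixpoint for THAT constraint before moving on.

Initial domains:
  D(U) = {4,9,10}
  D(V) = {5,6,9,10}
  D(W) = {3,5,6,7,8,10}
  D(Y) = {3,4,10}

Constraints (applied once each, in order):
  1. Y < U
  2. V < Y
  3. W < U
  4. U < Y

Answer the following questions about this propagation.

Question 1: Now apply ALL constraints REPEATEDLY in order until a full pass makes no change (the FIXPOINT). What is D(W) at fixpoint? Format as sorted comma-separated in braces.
Answer: {}

Derivation:
pass 0 (initial): D(W)={3,5,6,7,8,10}
pass 1: U {4,9,10}->{}; V {5,6,9,10}->{}; W {3,5,6,7,8,10}->{3,5,6,7,8}; Y {3,4,10}->{}
pass 2: W {3,5,6,7,8}->{}
pass 3: no change
Fixpoint after 3 passes: D(W) = {}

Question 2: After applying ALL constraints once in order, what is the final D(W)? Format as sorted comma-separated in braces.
Answer: {3,5,6,7,8}

Derivation:
Constraint 1 (Y < U) on D(Y)={3,4,10} D(U)={4,9,10}: Y {3,4,10}->{3,4}
Constraint 2 (V < Y) on D(V)={5,6,9,10} D(Y)={3,4}: V {5,6,9,10}->{}; Y {3,4}->{}
Constraint 3 (W < U) on D(W)={3,5,6,7,8,10} D(U)={4,9,10}: W {3,5,6,7,8,10}->{3,5,6,7,8}
Constraint 4 (U < Y) on D(U)={4,9,10} D(Y)={}: U {4,9,10}->{}
So after all 4 constraints: D(W) = {3,5,6,7,8}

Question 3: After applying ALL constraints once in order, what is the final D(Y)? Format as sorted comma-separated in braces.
Constraint 1 (Y < U) on D(Y)={3,4,10} D(U)={4,9,10}: Y {3,4,10}->{3,4}
Constraint 2 (V < Y) on D(V)={5,6,9,10} D(Y)={3,4}: V {5,6,9,10}->{}; Y {3,4}->{}
Constraint 3 (W < U) on D(W)={3,5,6,7,8,10} D(U)={4,9,10}: W {3,5,6,7,8,10}->{3,5,6,7,8}
Constraint 4 (U < Y) on D(U)={4,9,10} D(Y)={}: U {4,9,10}->{}
So after all 4 constraints: D(Y) = {}

Answer: {}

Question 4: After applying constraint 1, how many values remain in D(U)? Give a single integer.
Answer: 3

Derivation:
Constraint 1 (Y < U) on D(Y)={3,4,10} D(U)={4,9,10}: Y {3,4,10}->{3,4}
So after constraint 1: D(U)={4,9,10}, size = 3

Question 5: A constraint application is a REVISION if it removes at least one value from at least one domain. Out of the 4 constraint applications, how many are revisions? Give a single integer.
Answer: 4

Derivation:
Constraint 1 (Y < U) on D(Y)={3,4,10} D(U)={4,9,10}: Y {3,4,10}->{3,4} => REVISION
Constraint 2 (V < Y) on D(V)={5,6,9,10} D(Y)={3,4}: V {5,6,9,10}->{}; Y {3,4}->{} => REVISION
Constraint 3 (W < U) on D(W)={3,5,6,7,8,10} D(U)={4,9,10}: W {3,5,6,7,8,10}->{3,5,6,7,8} => REVISION
Constraint 4 (U < Y) on D(U)={4,9,10} D(Y)={}: U {4,9,10}->{} => REVISION
Total revisions = 4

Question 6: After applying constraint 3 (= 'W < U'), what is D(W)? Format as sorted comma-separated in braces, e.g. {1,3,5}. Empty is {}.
Answer: {3,5,6,7,8}

Derivation:
Constraint 1 (Y < U) on D(Y)={3,4,10} D(U)={4,9,10}: Y {3,4,10}->{3,4}
Constraint 2 (V < Y) on D(V)={5,6,9,10} D(Y)={3,4}: V {5,6,9,10}->{}; Y {3,4}->{}
Constraint 3 (W < U) on D(W)={3,5,6,7,8,10} D(U)={4,9,10}: W {3,5,6,7,8,10}->{3,5,6,7,8}
So after constraint 3: D(W) = {3,5,6,7,8}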